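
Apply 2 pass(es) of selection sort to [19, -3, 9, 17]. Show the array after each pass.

Pass 1: Select minimum -3 at index 1, swap -> [-3, 19, 9, 17]
Pass 2: Select minimum 9 at index 2, swap -> [-3, 9, 19, 17]


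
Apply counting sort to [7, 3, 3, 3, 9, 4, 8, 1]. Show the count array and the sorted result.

Count array: [0, 1, 0, 3, 1, 0, 0, 1, 1, 1]
(count[i] = number of elements equal to i)
Cumulative count: [0, 1, 1, 4, 5, 5, 5, 6, 7, 8]
Sorted: [1, 3, 3, 3, 4, 7, 8, 9]


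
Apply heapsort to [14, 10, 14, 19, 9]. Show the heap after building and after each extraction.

Build heap: [19, 14, 14, 10, 9]
Extract 19: [14, 10, 14, 9, 19]
Extract 14: [14, 10, 9, 14, 19]
Extract 14: [10, 9, 14, 14, 19]
Extract 10: [9, 10, 14, 14, 19]


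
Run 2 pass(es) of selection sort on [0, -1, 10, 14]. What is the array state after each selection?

Pass 1: Select minimum -1 at index 1, swap -> [-1, 0, 10, 14]
Pass 2: Select minimum 0 at index 1, swap -> [-1, 0, 10, 14]


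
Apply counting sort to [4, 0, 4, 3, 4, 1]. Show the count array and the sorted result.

Count array: [1, 1, 0, 1, 3]
(count[i] = number of elements equal to i)
Cumulative count: [1, 2, 2, 3, 6]
Sorted: [0, 1, 3, 4, 4, 4]


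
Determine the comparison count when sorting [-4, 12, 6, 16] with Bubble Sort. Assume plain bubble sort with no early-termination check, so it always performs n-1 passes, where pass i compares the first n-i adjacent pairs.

Pass 1: compare adjacent pairs (0,1)..(2,3) = 3 comparison(s), 1 swap(s) -> [-4, 6, 12, 16]
Pass 2: compare adjacent pairs (0,1)..(1,2) = 2 comparison(s), 0 swap(s) -> [-4, 6, 12, 16]
Pass 3: compare adjacent pairs (0,1)..(0,1) = 1 comparison(s), 0 swap(s) -> [-4, 6, 12, 16]
Total comparisons: 3 + 2 + 1 = 6


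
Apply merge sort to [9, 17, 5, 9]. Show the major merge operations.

Divide and conquer:
  Merge [9] + [17] -> [9, 17]
  Merge [5] + [9] -> [5, 9]
  Merge [9, 17] + [5, 9] -> [5, 9, 9, 17]


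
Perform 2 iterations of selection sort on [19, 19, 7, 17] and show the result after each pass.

Pass 1: Select minimum 7 at index 2, swap -> [7, 19, 19, 17]
Pass 2: Select minimum 17 at index 3, swap -> [7, 17, 19, 19]


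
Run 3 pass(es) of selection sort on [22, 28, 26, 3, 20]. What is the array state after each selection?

Pass 1: Select minimum 3 at index 3, swap -> [3, 28, 26, 22, 20]
Pass 2: Select minimum 20 at index 4, swap -> [3, 20, 26, 22, 28]
Pass 3: Select minimum 22 at index 3, swap -> [3, 20, 22, 26, 28]


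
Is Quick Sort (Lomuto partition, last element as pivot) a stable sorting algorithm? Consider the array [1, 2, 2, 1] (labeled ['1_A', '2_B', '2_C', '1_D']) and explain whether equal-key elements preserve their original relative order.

Trace Quick Sort on the labeled array (the key is the number; the letter only tracks identity):
  Partition indices 0..3 around pivot 1_D -> [1_A, 1_D, 2_C, 2_B]
  Partition indices 2..3 around pivot 2_B -> [1_A, 1_D, 2_C, 2_B]
Final order: [1_A, 1_D, 2_C, 2_B]
Equal keys:
  value 1: originally 1_A, 1_D; after sorting 1_A, 1_D -> order preserved
  value 2: originally 2_B, 2_C; after sorting 2_C, 2_B -> order changed
Equal keys were reordered, so Quick Sort is not stable: partition swaps elements across long distances and can reorder equal keys. (One such input is enough; an unstable sort may happen to preserve order on other inputs, but it gives no guarantee.)
Answer: Not stable


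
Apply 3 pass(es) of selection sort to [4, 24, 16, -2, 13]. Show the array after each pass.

Pass 1: Select minimum -2 at index 3, swap -> [-2, 24, 16, 4, 13]
Pass 2: Select minimum 4 at index 3, swap -> [-2, 4, 16, 24, 13]
Pass 3: Select minimum 13 at index 4, swap -> [-2, 4, 13, 24, 16]


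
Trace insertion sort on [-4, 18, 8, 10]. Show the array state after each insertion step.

First element -4 is already 'sorted'
Insert 18: shifted 0 elements -> [-4, 18, 8, 10]
Insert 8: shifted 1 elements -> [-4, 8, 18, 10]
Insert 10: shifted 1 elements -> [-4, 8, 10, 18]


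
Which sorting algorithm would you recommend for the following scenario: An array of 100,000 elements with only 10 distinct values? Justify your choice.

Best choice: 3-way quicksort or Counting sort
Reason: 3-way (Dutch national flag) partitioning groups every copy of the pivot together, so with only d=10 distinct keys quicksort finishes in O(n log d) expected time, which is effectively linear; counting sort runs in O(n + k) where k is the size of the key range (not the number of distinct values), so it is linear when the 10 values are integers drawn from a small known range


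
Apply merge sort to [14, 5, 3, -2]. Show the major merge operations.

Divide and conquer:
  Merge [14] + [5] -> [5, 14]
  Merge [3] + [-2] -> [-2, 3]
  Merge [5, 14] + [-2, 3] -> [-2, 3, 5, 14]


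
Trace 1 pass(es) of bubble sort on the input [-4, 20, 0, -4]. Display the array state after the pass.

After pass 1: [-4, 0, -4, 20] (2 swaps)
Total swaps: 2


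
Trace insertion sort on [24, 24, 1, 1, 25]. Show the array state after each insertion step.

First element 24 is already 'sorted'
Insert 24: shifted 0 elements -> [24, 24, 1, 1, 25]
Insert 1: shifted 2 elements -> [1, 24, 24, 1, 25]
Insert 1: shifted 2 elements -> [1, 1, 24, 24, 25]
Insert 25: shifted 0 elements -> [1, 1, 24, 24, 25]


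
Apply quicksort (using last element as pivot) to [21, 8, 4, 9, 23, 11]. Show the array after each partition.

Partition 1: pivot=11 at index 3 -> [8, 4, 9, 11, 23, 21]
Partition 2: pivot=9 at index 2 -> [8, 4, 9, 11, 23, 21]
Partition 3: pivot=4 at index 0 -> [4, 8, 9, 11, 23, 21]
Partition 4: pivot=21 at index 4 -> [4, 8, 9, 11, 21, 23]


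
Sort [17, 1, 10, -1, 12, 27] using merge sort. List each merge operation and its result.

Divide and conquer:
  Merge [1] + [10] -> [1, 10]
  Merge [17] + [1, 10] -> [1, 10, 17]
  Merge [12] + [27] -> [12, 27]
  Merge [-1] + [12, 27] -> [-1, 12, 27]
  Merge [1, 10, 17] + [-1, 12, 27] -> [-1, 1, 10, 12, 17, 27]


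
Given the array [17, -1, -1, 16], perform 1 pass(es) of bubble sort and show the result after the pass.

After pass 1: [-1, -1, 16, 17] (3 swaps)
Total swaps: 3


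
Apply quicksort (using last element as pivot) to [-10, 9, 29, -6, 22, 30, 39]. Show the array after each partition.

Partition 1: pivot=39 at index 6 -> [-10, 9, 29, -6, 22, 30, 39]
Partition 2: pivot=30 at index 5 -> [-10, 9, 29, -6, 22, 30, 39]
Partition 3: pivot=22 at index 3 -> [-10, 9, -6, 22, 29, 30, 39]
Partition 4: pivot=-6 at index 1 -> [-10, -6, 9, 22, 29, 30, 39]


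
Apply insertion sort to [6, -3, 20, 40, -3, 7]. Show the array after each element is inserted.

First element 6 is already 'sorted'
Insert -3: shifted 1 elements -> [-3, 6, 20, 40, -3, 7]
Insert 20: shifted 0 elements -> [-3, 6, 20, 40, -3, 7]
Insert 40: shifted 0 elements -> [-3, 6, 20, 40, -3, 7]
Insert -3: shifted 3 elements -> [-3, -3, 6, 20, 40, 7]
Insert 7: shifted 2 elements -> [-3, -3, 6, 7, 20, 40]


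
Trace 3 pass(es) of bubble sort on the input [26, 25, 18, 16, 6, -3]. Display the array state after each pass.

After pass 1: [25, 18, 16, 6, -3, 26] (5 swaps)
After pass 2: [18, 16, 6, -3, 25, 26] (4 swaps)
After pass 3: [16, 6, -3, 18, 25, 26] (3 swaps)
Total swaps: 12


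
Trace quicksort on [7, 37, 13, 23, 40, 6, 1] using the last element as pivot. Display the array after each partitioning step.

Partition 1: pivot=1 at index 0 -> [1, 37, 13, 23, 40, 6, 7]
Partition 2: pivot=7 at index 2 -> [1, 6, 7, 23, 40, 37, 13]
Partition 3: pivot=13 at index 3 -> [1, 6, 7, 13, 40, 37, 23]
Partition 4: pivot=23 at index 4 -> [1, 6, 7, 13, 23, 37, 40]
Partition 5: pivot=40 at index 6 -> [1, 6, 7, 13, 23, 37, 40]


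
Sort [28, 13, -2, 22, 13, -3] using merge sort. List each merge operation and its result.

Divide and conquer:
  Merge [13] + [-2] -> [-2, 13]
  Merge [28] + [-2, 13] -> [-2, 13, 28]
  Merge [13] + [-3] -> [-3, 13]
  Merge [22] + [-3, 13] -> [-3, 13, 22]
  Merge [-2, 13, 28] + [-3, 13, 22] -> [-3, -2, 13, 13, 22, 28]


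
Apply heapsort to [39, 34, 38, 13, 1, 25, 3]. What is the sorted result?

Build heap: [39, 34, 38, 13, 1, 25, 3]
Extract 39: [38, 34, 25, 13, 1, 3, 39]
Extract 38: [34, 13, 25, 3, 1, 38, 39]
Extract 34: [25, 13, 1, 3, 34, 38, 39]
Extract 25: [13, 3, 1, 25, 34, 38, 39]
Extract 13: [3, 1, 13, 25, 34, 38, 39]
Extract 3: [1, 3, 13, 25, 34, 38, 39]


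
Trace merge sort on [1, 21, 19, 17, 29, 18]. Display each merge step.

Divide and conquer:
  Merge [21] + [19] -> [19, 21]
  Merge [1] + [19, 21] -> [1, 19, 21]
  Merge [29] + [18] -> [18, 29]
  Merge [17] + [18, 29] -> [17, 18, 29]
  Merge [1, 19, 21] + [17, 18, 29] -> [1, 17, 18, 19, 21, 29]


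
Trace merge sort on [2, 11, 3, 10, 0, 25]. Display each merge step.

Divide and conquer:
  Merge [11] + [3] -> [3, 11]
  Merge [2] + [3, 11] -> [2, 3, 11]
  Merge [0] + [25] -> [0, 25]
  Merge [10] + [0, 25] -> [0, 10, 25]
  Merge [2, 3, 11] + [0, 10, 25] -> [0, 2, 3, 10, 11, 25]


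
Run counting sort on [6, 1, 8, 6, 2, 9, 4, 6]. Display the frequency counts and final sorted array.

Count array: [0, 1, 1, 0, 1, 0, 3, 0, 1, 1]
(count[i] = number of elements equal to i)
Cumulative count: [0, 1, 2, 2, 3, 3, 6, 6, 7, 8]
Sorted: [1, 2, 4, 6, 6, 6, 8, 9]


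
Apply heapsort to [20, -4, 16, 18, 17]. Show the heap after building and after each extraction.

Build heap: [20, 18, 16, -4, 17]
Extract 20: [18, 17, 16, -4, 20]
Extract 18: [17, -4, 16, 18, 20]
Extract 17: [16, -4, 17, 18, 20]
Extract 16: [-4, 16, 17, 18, 20]


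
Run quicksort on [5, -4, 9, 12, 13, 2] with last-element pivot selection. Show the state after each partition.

Partition 1: pivot=2 at index 1 -> [-4, 2, 9, 12, 13, 5]
Partition 2: pivot=5 at index 2 -> [-4, 2, 5, 12, 13, 9]
Partition 3: pivot=9 at index 3 -> [-4, 2, 5, 9, 13, 12]
Partition 4: pivot=12 at index 4 -> [-4, 2, 5, 9, 12, 13]


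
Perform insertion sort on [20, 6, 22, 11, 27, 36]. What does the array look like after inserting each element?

First element 20 is already 'sorted'
Insert 6: shifted 1 elements -> [6, 20, 22, 11, 27, 36]
Insert 22: shifted 0 elements -> [6, 20, 22, 11, 27, 36]
Insert 11: shifted 2 elements -> [6, 11, 20, 22, 27, 36]
Insert 27: shifted 0 elements -> [6, 11, 20, 22, 27, 36]
Insert 36: shifted 0 elements -> [6, 11, 20, 22, 27, 36]


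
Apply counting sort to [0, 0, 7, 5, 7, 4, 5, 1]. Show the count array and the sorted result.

Count array: [2, 1, 0, 0, 1, 2, 0, 2]
(count[i] = number of elements equal to i)
Cumulative count: [2, 3, 3, 3, 4, 6, 6, 8]
Sorted: [0, 0, 1, 4, 5, 5, 7, 7]


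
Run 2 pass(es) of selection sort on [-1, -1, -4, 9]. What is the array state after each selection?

Pass 1: Select minimum -4 at index 2, swap -> [-4, -1, -1, 9]
Pass 2: Select minimum -1 at index 1, swap -> [-4, -1, -1, 9]


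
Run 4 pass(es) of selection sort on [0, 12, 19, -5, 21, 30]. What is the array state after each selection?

Pass 1: Select minimum -5 at index 3, swap -> [-5, 12, 19, 0, 21, 30]
Pass 2: Select minimum 0 at index 3, swap -> [-5, 0, 19, 12, 21, 30]
Pass 3: Select minimum 12 at index 3, swap -> [-5, 0, 12, 19, 21, 30]
Pass 4: Select minimum 19 at index 3, swap -> [-5, 0, 12, 19, 21, 30]


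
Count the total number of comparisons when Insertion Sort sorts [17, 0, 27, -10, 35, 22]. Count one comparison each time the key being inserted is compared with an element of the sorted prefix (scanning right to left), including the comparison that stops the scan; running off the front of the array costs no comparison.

Insert 0: 17 > 0 (shift), reached front = 1 comparison(s) -> [0, 17, 27, -10, 35, 22]
Insert 27: 17 <= 27 (stop) = 1 comparison(s) -> [0, 17, 27, -10, 35, 22]
Insert -10: 27 > -10 (shift), 17 > -10 (shift), 0 > -10 (shift), reached front = 3 comparison(s) -> [-10, 0, 17, 27, 35, 22]
Insert 35: 27 <= 35 (stop) = 1 comparison(s) -> [-10, 0, 17, 27, 35, 22]
Insert 22: 35 > 22 (shift), 27 > 22 (shift), 17 <= 22 (stop) = 3 comparison(s) -> [-10, 0, 17, 22, 27, 35]
Total comparisons: 1 + 1 + 3 + 1 + 3 = 9


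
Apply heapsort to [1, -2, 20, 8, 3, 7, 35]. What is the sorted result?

Build heap: [35, 8, 20, -2, 3, 7, 1]
Extract 35: [20, 8, 7, -2, 3, 1, 35]
Extract 20: [8, 3, 7, -2, 1, 20, 35]
Extract 8: [7, 3, 1, -2, 8, 20, 35]
Extract 7: [3, -2, 1, 7, 8, 20, 35]
Extract 3: [1, -2, 3, 7, 8, 20, 35]
Extract 1: [-2, 1, 3, 7, 8, 20, 35]


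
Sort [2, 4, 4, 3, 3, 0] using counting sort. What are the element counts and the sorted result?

Count array: [1, 0, 1, 2, 2]
(count[i] = number of elements equal to i)
Cumulative count: [1, 1, 2, 4, 6]
Sorted: [0, 2, 3, 3, 4, 4]


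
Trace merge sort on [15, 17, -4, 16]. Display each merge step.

Divide and conquer:
  Merge [15] + [17] -> [15, 17]
  Merge [-4] + [16] -> [-4, 16]
  Merge [15, 17] + [-4, 16] -> [-4, 15, 16, 17]


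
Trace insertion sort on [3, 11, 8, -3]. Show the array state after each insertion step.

First element 3 is already 'sorted'
Insert 11: shifted 0 elements -> [3, 11, 8, -3]
Insert 8: shifted 1 elements -> [3, 8, 11, -3]
Insert -3: shifted 3 elements -> [-3, 3, 8, 11]


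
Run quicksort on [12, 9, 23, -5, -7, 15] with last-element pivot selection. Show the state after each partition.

Partition 1: pivot=15 at index 4 -> [12, 9, -5, -7, 15, 23]
Partition 2: pivot=-7 at index 0 -> [-7, 9, -5, 12, 15, 23]
Partition 3: pivot=12 at index 3 -> [-7, 9, -5, 12, 15, 23]
Partition 4: pivot=-5 at index 1 -> [-7, -5, 9, 12, 15, 23]


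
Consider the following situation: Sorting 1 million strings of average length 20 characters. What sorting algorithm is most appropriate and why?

Best choice: MSD radix sort or Mergesort
Reason: MSD radix sort is a non-comparison sort that buckets the strings by successive character positions, running in time proportional to the total number of characters examined rather than O(n log n) string comparisons; mergesort is a stable O(n log n)-comparison alternative that works for arbitrary variable-length keys


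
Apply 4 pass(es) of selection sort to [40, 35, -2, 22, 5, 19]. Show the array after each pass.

Pass 1: Select minimum -2 at index 2, swap -> [-2, 35, 40, 22, 5, 19]
Pass 2: Select minimum 5 at index 4, swap -> [-2, 5, 40, 22, 35, 19]
Pass 3: Select minimum 19 at index 5, swap -> [-2, 5, 19, 22, 35, 40]
Pass 4: Select minimum 22 at index 3, swap -> [-2, 5, 19, 22, 35, 40]


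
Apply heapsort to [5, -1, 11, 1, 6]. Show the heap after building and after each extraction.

Build heap: [11, 6, 5, 1, -1]
Extract 11: [6, 1, 5, -1, 11]
Extract 6: [5, 1, -1, 6, 11]
Extract 5: [1, -1, 5, 6, 11]
Extract 1: [-1, 1, 5, 6, 11]


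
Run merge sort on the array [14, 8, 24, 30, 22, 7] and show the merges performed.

Divide and conquer:
  Merge [8] + [24] -> [8, 24]
  Merge [14] + [8, 24] -> [8, 14, 24]
  Merge [22] + [7] -> [7, 22]
  Merge [30] + [7, 22] -> [7, 22, 30]
  Merge [8, 14, 24] + [7, 22, 30] -> [7, 8, 14, 22, 24, 30]


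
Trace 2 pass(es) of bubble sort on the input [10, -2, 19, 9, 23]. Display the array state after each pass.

After pass 1: [-2, 10, 9, 19, 23] (2 swaps)
After pass 2: [-2, 9, 10, 19, 23] (1 swaps)
Total swaps: 3


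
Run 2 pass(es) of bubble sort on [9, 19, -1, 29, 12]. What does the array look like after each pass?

After pass 1: [9, -1, 19, 12, 29] (2 swaps)
After pass 2: [-1, 9, 12, 19, 29] (2 swaps)
Total swaps: 4


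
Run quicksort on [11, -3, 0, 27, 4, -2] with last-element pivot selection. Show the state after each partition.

Partition 1: pivot=-2 at index 1 -> [-3, -2, 0, 27, 4, 11]
Partition 2: pivot=11 at index 4 -> [-3, -2, 0, 4, 11, 27]
Partition 3: pivot=4 at index 3 -> [-3, -2, 0, 4, 11, 27]


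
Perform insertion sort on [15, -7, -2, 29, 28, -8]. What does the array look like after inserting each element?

First element 15 is already 'sorted'
Insert -7: shifted 1 elements -> [-7, 15, -2, 29, 28, -8]
Insert -2: shifted 1 elements -> [-7, -2, 15, 29, 28, -8]
Insert 29: shifted 0 elements -> [-7, -2, 15, 29, 28, -8]
Insert 28: shifted 1 elements -> [-7, -2, 15, 28, 29, -8]
Insert -8: shifted 5 elements -> [-8, -7, -2, 15, 28, 29]


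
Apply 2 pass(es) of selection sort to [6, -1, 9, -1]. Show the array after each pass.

Pass 1: Select minimum -1 at index 1, swap -> [-1, 6, 9, -1]
Pass 2: Select minimum -1 at index 3, swap -> [-1, -1, 9, 6]


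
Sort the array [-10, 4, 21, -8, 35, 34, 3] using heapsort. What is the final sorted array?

Build heap: [35, 4, 34, -8, -10, 21, 3]
Extract 35: [34, 4, 21, -8, -10, 3, 35]
Extract 34: [21, 4, 3, -8, -10, 34, 35]
Extract 21: [4, -8, 3, -10, 21, 34, 35]
Extract 4: [3, -8, -10, 4, 21, 34, 35]
Extract 3: [-8, -10, 3, 4, 21, 34, 35]
Extract -8: [-10, -8, 3, 4, 21, 34, 35]


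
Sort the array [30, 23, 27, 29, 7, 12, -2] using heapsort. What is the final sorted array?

Build heap: [30, 29, 27, 23, 7, 12, -2]
Extract 30: [29, 23, 27, -2, 7, 12, 30]
Extract 29: [27, 23, 12, -2, 7, 29, 30]
Extract 27: [23, 7, 12, -2, 27, 29, 30]
Extract 23: [12, 7, -2, 23, 27, 29, 30]
Extract 12: [7, -2, 12, 23, 27, 29, 30]
Extract 7: [-2, 7, 12, 23, 27, 29, 30]


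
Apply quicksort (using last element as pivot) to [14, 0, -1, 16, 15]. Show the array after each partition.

Partition 1: pivot=15 at index 3 -> [14, 0, -1, 15, 16]
Partition 2: pivot=-1 at index 0 -> [-1, 0, 14, 15, 16]
Partition 3: pivot=14 at index 2 -> [-1, 0, 14, 15, 16]


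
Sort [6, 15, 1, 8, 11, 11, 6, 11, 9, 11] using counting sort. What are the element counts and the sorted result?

Count array: [0, 1, 0, 0, 0, 0, 2, 0, 1, 1, 0, 4, 0, 0, 0, 1]
(count[i] = number of elements equal to i)
Cumulative count: [0, 1, 1, 1, 1, 1, 3, 3, 4, 5, 5, 9, 9, 9, 9, 10]
Sorted: [1, 6, 6, 8, 9, 11, 11, 11, 11, 15]


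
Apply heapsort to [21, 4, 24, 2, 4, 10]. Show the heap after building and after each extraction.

Build heap: [24, 4, 21, 2, 4, 10]
Extract 24: [21, 4, 10, 2, 4, 24]
Extract 21: [10, 4, 4, 2, 21, 24]
Extract 10: [4, 2, 4, 10, 21, 24]
Extract 4: [4, 2, 4, 10, 21, 24]
Extract 4: [2, 4, 4, 10, 21, 24]


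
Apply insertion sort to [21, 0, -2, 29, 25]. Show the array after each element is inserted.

First element 21 is already 'sorted'
Insert 0: shifted 1 elements -> [0, 21, -2, 29, 25]
Insert -2: shifted 2 elements -> [-2, 0, 21, 29, 25]
Insert 29: shifted 0 elements -> [-2, 0, 21, 29, 25]
Insert 25: shifted 1 elements -> [-2, 0, 21, 25, 29]


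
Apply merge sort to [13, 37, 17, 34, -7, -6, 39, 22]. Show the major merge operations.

Divide and conquer:
  Merge [13] + [37] -> [13, 37]
  Merge [17] + [34] -> [17, 34]
  Merge [13, 37] + [17, 34] -> [13, 17, 34, 37]
  Merge [-7] + [-6] -> [-7, -6]
  Merge [39] + [22] -> [22, 39]
  Merge [-7, -6] + [22, 39] -> [-7, -6, 22, 39]
  Merge [13, 17, 34, 37] + [-7, -6, 22, 39] -> [-7, -6, 13, 17, 22, 34, 37, 39]


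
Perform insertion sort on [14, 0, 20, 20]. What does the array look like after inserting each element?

First element 14 is already 'sorted'
Insert 0: shifted 1 elements -> [0, 14, 20, 20]
Insert 20: shifted 0 elements -> [0, 14, 20, 20]
Insert 20: shifted 0 elements -> [0, 14, 20, 20]


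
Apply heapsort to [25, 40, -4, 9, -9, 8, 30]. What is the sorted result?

Build heap: [40, 25, 30, 9, -9, 8, -4]
Extract 40: [30, 25, 8, 9, -9, -4, 40]
Extract 30: [25, 9, 8, -4, -9, 30, 40]
Extract 25: [9, -4, 8, -9, 25, 30, 40]
Extract 9: [8, -4, -9, 9, 25, 30, 40]
Extract 8: [-4, -9, 8, 9, 25, 30, 40]
Extract -4: [-9, -4, 8, 9, 25, 30, 40]


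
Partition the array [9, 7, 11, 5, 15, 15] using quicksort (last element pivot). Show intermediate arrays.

Partition 1: pivot=15 at index 5 -> [9, 7, 11, 5, 15, 15]
Partition 2: pivot=15 at index 4 -> [9, 7, 11, 5, 15, 15]
Partition 3: pivot=5 at index 0 -> [5, 7, 11, 9, 15, 15]
Partition 4: pivot=9 at index 2 -> [5, 7, 9, 11, 15, 15]


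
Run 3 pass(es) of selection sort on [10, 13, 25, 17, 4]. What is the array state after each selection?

Pass 1: Select minimum 4 at index 4, swap -> [4, 13, 25, 17, 10]
Pass 2: Select minimum 10 at index 4, swap -> [4, 10, 25, 17, 13]
Pass 3: Select minimum 13 at index 4, swap -> [4, 10, 13, 17, 25]


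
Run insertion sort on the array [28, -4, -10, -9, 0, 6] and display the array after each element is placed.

First element 28 is already 'sorted'
Insert -4: shifted 1 elements -> [-4, 28, -10, -9, 0, 6]
Insert -10: shifted 2 elements -> [-10, -4, 28, -9, 0, 6]
Insert -9: shifted 2 elements -> [-10, -9, -4, 28, 0, 6]
Insert 0: shifted 1 elements -> [-10, -9, -4, 0, 28, 6]
Insert 6: shifted 1 elements -> [-10, -9, -4, 0, 6, 28]


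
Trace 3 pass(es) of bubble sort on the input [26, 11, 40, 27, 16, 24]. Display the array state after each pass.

After pass 1: [11, 26, 27, 16, 24, 40] (4 swaps)
After pass 2: [11, 26, 16, 24, 27, 40] (2 swaps)
After pass 3: [11, 16, 24, 26, 27, 40] (2 swaps)
Total swaps: 8


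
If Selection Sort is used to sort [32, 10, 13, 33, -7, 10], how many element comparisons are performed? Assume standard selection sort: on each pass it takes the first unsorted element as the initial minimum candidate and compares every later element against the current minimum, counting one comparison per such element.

Pass 1: scan indices 1..5 for the minimum = 5 comparison(s); min is -7, place at index 0 -> [-7, 10, 13, 33, 32, 10]
Pass 2: scan indices 2..5 for the minimum = 4 comparison(s); min is 10, place at index 1 -> [-7, 10, 13, 33, 32, 10]
Pass 3: scan indices 3..5 for the minimum = 3 comparison(s); min is 10, place at index 2 -> [-7, 10, 10, 33, 32, 13]
Pass 4: scan indices 4..5 for the minimum = 2 comparison(s); min is 13, place at index 3 -> [-7, 10, 10, 13, 32, 33]
Pass 5: scan indices 5..5 for the minimum = 1 comparison(s); min is 32, place at index 4 -> [-7, 10, 10, 13, 32, 33]
Selection sort always scans the whole unsorted suffix, so the count is (n-1) + (n-2) + ... + 1 = n(n-1)/2 = 6*5/2 = 15 regardless of the input order.
Total comparisons: 5 + 4 + 3 + 2 + 1 = 15


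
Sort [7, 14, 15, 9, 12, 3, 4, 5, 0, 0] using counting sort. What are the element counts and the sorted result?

Count array: [2, 0, 0, 1, 1, 1, 0, 1, 0, 1, 0, 0, 1, 0, 1, 1]
(count[i] = number of elements equal to i)
Cumulative count: [2, 2, 2, 3, 4, 5, 5, 6, 6, 7, 7, 7, 8, 8, 9, 10]
Sorted: [0, 0, 3, 4, 5, 7, 9, 12, 14, 15]


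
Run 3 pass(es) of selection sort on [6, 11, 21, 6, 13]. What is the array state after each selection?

Pass 1: Select minimum 6 at index 0, swap -> [6, 11, 21, 6, 13]
Pass 2: Select minimum 6 at index 3, swap -> [6, 6, 21, 11, 13]
Pass 3: Select minimum 11 at index 3, swap -> [6, 6, 11, 21, 13]


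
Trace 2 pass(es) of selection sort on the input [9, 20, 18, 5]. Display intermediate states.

Pass 1: Select minimum 5 at index 3, swap -> [5, 20, 18, 9]
Pass 2: Select minimum 9 at index 3, swap -> [5, 9, 18, 20]


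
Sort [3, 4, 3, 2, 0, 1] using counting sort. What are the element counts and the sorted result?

Count array: [1, 1, 1, 2, 1]
(count[i] = number of elements equal to i)
Cumulative count: [1, 2, 3, 5, 6]
Sorted: [0, 1, 2, 3, 3, 4]


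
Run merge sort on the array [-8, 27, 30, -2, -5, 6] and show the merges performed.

Divide and conquer:
  Merge [27] + [30] -> [27, 30]
  Merge [-8] + [27, 30] -> [-8, 27, 30]
  Merge [-5] + [6] -> [-5, 6]
  Merge [-2] + [-5, 6] -> [-5, -2, 6]
  Merge [-8, 27, 30] + [-5, -2, 6] -> [-8, -5, -2, 6, 27, 30]


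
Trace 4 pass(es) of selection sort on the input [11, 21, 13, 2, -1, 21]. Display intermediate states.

Pass 1: Select minimum -1 at index 4, swap -> [-1, 21, 13, 2, 11, 21]
Pass 2: Select minimum 2 at index 3, swap -> [-1, 2, 13, 21, 11, 21]
Pass 3: Select minimum 11 at index 4, swap -> [-1, 2, 11, 21, 13, 21]
Pass 4: Select minimum 13 at index 4, swap -> [-1, 2, 11, 13, 21, 21]


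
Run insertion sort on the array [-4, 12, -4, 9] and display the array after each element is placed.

First element -4 is already 'sorted'
Insert 12: shifted 0 elements -> [-4, 12, -4, 9]
Insert -4: shifted 1 elements -> [-4, -4, 12, 9]
Insert 9: shifted 1 elements -> [-4, -4, 9, 12]


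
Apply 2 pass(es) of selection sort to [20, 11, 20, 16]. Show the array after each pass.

Pass 1: Select minimum 11 at index 1, swap -> [11, 20, 20, 16]
Pass 2: Select minimum 16 at index 3, swap -> [11, 16, 20, 20]


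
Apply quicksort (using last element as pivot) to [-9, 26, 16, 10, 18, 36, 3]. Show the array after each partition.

Partition 1: pivot=3 at index 1 -> [-9, 3, 16, 10, 18, 36, 26]
Partition 2: pivot=26 at index 5 -> [-9, 3, 16, 10, 18, 26, 36]
Partition 3: pivot=18 at index 4 -> [-9, 3, 16, 10, 18, 26, 36]
Partition 4: pivot=10 at index 2 -> [-9, 3, 10, 16, 18, 26, 36]


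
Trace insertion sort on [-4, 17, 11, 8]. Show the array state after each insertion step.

First element -4 is already 'sorted'
Insert 17: shifted 0 elements -> [-4, 17, 11, 8]
Insert 11: shifted 1 elements -> [-4, 11, 17, 8]
Insert 8: shifted 2 elements -> [-4, 8, 11, 17]


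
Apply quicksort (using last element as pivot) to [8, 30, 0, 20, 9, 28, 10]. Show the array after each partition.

Partition 1: pivot=10 at index 3 -> [8, 0, 9, 10, 30, 28, 20]
Partition 2: pivot=9 at index 2 -> [8, 0, 9, 10, 30, 28, 20]
Partition 3: pivot=0 at index 0 -> [0, 8, 9, 10, 30, 28, 20]
Partition 4: pivot=20 at index 4 -> [0, 8, 9, 10, 20, 28, 30]
Partition 5: pivot=30 at index 6 -> [0, 8, 9, 10, 20, 28, 30]


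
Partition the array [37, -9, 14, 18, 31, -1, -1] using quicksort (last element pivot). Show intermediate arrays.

Partition 1: pivot=-1 at index 2 -> [-9, -1, -1, 18, 31, 37, 14]
Partition 2: pivot=-1 at index 1 -> [-9, -1, -1, 18, 31, 37, 14]
Partition 3: pivot=14 at index 3 -> [-9, -1, -1, 14, 31, 37, 18]
Partition 4: pivot=18 at index 4 -> [-9, -1, -1, 14, 18, 37, 31]
Partition 5: pivot=31 at index 5 -> [-9, -1, -1, 14, 18, 31, 37]


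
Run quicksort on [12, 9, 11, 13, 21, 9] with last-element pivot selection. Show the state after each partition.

Partition 1: pivot=9 at index 1 -> [9, 9, 11, 13, 21, 12]
Partition 2: pivot=12 at index 3 -> [9, 9, 11, 12, 21, 13]
Partition 3: pivot=13 at index 4 -> [9, 9, 11, 12, 13, 21]


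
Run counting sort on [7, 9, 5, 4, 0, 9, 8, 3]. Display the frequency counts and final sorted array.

Count array: [1, 0, 0, 1, 1, 1, 0, 1, 1, 2]
(count[i] = number of elements equal to i)
Cumulative count: [1, 1, 1, 2, 3, 4, 4, 5, 6, 8]
Sorted: [0, 3, 4, 5, 7, 8, 9, 9]


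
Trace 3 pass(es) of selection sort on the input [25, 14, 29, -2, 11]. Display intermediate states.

Pass 1: Select minimum -2 at index 3, swap -> [-2, 14, 29, 25, 11]
Pass 2: Select minimum 11 at index 4, swap -> [-2, 11, 29, 25, 14]
Pass 3: Select minimum 14 at index 4, swap -> [-2, 11, 14, 25, 29]


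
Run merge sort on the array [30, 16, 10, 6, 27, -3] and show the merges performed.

Divide and conquer:
  Merge [16] + [10] -> [10, 16]
  Merge [30] + [10, 16] -> [10, 16, 30]
  Merge [27] + [-3] -> [-3, 27]
  Merge [6] + [-3, 27] -> [-3, 6, 27]
  Merge [10, 16, 30] + [-3, 6, 27] -> [-3, 6, 10, 16, 27, 30]


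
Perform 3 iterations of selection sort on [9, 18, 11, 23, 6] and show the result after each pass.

Pass 1: Select minimum 6 at index 4, swap -> [6, 18, 11, 23, 9]
Pass 2: Select minimum 9 at index 4, swap -> [6, 9, 11, 23, 18]
Pass 3: Select minimum 11 at index 2, swap -> [6, 9, 11, 23, 18]


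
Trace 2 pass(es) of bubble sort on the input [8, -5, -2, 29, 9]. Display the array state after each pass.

After pass 1: [-5, -2, 8, 9, 29] (3 swaps)
After pass 2: [-5, -2, 8, 9, 29] (0 swaps)
Total swaps: 3


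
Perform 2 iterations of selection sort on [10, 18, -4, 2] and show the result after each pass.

Pass 1: Select minimum -4 at index 2, swap -> [-4, 18, 10, 2]
Pass 2: Select minimum 2 at index 3, swap -> [-4, 2, 10, 18]


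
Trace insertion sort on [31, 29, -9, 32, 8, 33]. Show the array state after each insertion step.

First element 31 is already 'sorted'
Insert 29: shifted 1 elements -> [29, 31, -9, 32, 8, 33]
Insert -9: shifted 2 elements -> [-9, 29, 31, 32, 8, 33]
Insert 32: shifted 0 elements -> [-9, 29, 31, 32, 8, 33]
Insert 8: shifted 3 elements -> [-9, 8, 29, 31, 32, 33]
Insert 33: shifted 0 elements -> [-9, 8, 29, 31, 32, 33]


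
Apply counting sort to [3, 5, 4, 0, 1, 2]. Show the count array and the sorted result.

Count array: [1, 1, 1, 1, 1, 1]
(count[i] = number of elements equal to i)
Cumulative count: [1, 2, 3, 4, 5, 6]
Sorted: [0, 1, 2, 3, 4, 5]


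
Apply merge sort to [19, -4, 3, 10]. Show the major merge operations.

Divide and conquer:
  Merge [19] + [-4] -> [-4, 19]
  Merge [3] + [10] -> [3, 10]
  Merge [-4, 19] + [3, 10] -> [-4, 3, 10, 19]


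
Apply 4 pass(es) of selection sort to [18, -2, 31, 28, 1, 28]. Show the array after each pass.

Pass 1: Select minimum -2 at index 1, swap -> [-2, 18, 31, 28, 1, 28]
Pass 2: Select minimum 1 at index 4, swap -> [-2, 1, 31, 28, 18, 28]
Pass 3: Select minimum 18 at index 4, swap -> [-2, 1, 18, 28, 31, 28]
Pass 4: Select minimum 28 at index 3, swap -> [-2, 1, 18, 28, 31, 28]


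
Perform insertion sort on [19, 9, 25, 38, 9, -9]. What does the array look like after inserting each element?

First element 19 is already 'sorted'
Insert 9: shifted 1 elements -> [9, 19, 25, 38, 9, -9]
Insert 25: shifted 0 elements -> [9, 19, 25, 38, 9, -9]
Insert 38: shifted 0 elements -> [9, 19, 25, 38, 9, -9]
Insert 9: shifted 3 elements -> [9, 9, 19, 25, 38, -9]
Insert -9: shifted 5 elements -> [-9, 9, 9, 19, 25, 38]


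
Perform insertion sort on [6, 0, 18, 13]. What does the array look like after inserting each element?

First element 6 is already 'sorted'
Insert 0: shifted 1 elements -> [0, 6, 18, 13]
Insert 18: shifted 0 elements -> [0, 6, 18, 13]
Insert 13: shifted 1 elements -> [0, 6, 13, 18]


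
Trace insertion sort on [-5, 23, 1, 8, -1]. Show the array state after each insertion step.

First element -5 is already 'sorted'
Insert 23: shifted 0 elements -> [-5, 23, 1, 8, -1]
Insert 1: shifted 1 elements -> [-5, 1, 23, 8, -1]
Insert 8: shifted 1 elements -> [-5, 1, 8, 23, -1]
Insert -1: shifted 3 elements -> [-5, -1, 1, 8, 23]


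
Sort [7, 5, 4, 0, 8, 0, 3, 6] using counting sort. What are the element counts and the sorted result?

Count array: [2, 0, 0, 1, 1, 1, 1, 1, 1]
(count[i] = number of elements equal to i)
Cumulative count: [2, 2, 2, 3, 4, 5, 6, 7, 8]
Sorted: [0, 0, 3, 4, 5, 6, 7, 8]


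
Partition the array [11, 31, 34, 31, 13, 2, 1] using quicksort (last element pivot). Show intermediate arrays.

Partition 1: pivot=1 at index 0 -> [1, 31, 34, 31, 13, 2, 11]
Partition 2: pivot=11 at index 2 -> [1, 2, 11, 31, 13, 31, 34]
Partition 3: pivot=34 at index 6 -> [1, 2, 11, 31, 13, 31, 34]
Partition 4: pivot=31 at index 5 -> [1, 2, 11, 31, 13, 31, 34]
Partition 5: pivot=13 at index 3 -> [1, 2, 11, 13, 31, 31, 34]


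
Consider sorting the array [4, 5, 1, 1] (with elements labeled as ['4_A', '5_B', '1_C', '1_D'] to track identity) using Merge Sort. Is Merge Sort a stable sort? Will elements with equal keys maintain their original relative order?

Trace Merge Sort on the labeled array (the key is the number; the letter only tracks identity):
  Merge [4_A] + [5_B] -> [4_A, 5_B]
  Merge [1_C] + [1_D] -> [1_C, 1_D]
  Merge [4_A, 5_B] + [1_C, 1_D] -> [1_C, 1_D, 4_A, 5_B]
Final order: [1_C, 1_D, 4_A, 5_B]
Equal keys:
  value 1: originally 1_C, 1_D; after sorting 1_C, 1_D -> order preserved
All equal keys kept their original relative order. Merge Sort is stable: when the heads of the two halves are equal the merge takes from the left half first.
Answer: Stable


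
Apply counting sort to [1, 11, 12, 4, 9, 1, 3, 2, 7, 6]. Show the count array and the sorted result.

Count array: [0, 2, 1, 1, 1, 0, 1, 1, 0, 1, 0, 1, 1]
(count[i] = number of elements equal to i)
Cumulative count: [0, 2, 3, 4, 5, 5, 6, 7, 7, 8, 8, 9, 10]
Sorted: [1, 1, 2, 3, 4, 6, 7, 9, 11, 12]


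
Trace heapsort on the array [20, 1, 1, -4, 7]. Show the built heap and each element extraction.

Build heap: [20, 7, 1, -4, 1]
Extract 20: [7, 1, 1, -4, 20]
Extract 7: [1, -4, 1, 7, 20]
Extract 1: [1, -4, 1, 7, 20]
Extract 1: [-4, 1, 1, 7, 20]


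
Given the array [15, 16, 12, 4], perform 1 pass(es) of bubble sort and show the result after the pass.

After pass 1: [15, 12, 4, 16] (2 swaps)
Total swaps: 2


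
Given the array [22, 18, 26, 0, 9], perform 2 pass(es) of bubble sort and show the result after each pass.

After pass 1: [18, 22, 0, 9, 26] (3 swaps)
After pass 2: [18, 0, 9, 22, 26] (2 swaps)
Total swaps: 5


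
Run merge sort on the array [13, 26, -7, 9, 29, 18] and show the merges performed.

Divide and conquer:
  Merge [26] + [-7] -> [-7, 26]
  Merge [13] + [-7, 26] -> [-7, 13, 26]
  Merge [29] + [18] -> [18, 29]
  Merge [9] + [18, 29] -> [9, 18, 29]
  Merge [-7, 13, 26] + [9, 18, 29] -> [-7, 9, 13, 18, 26, 29]


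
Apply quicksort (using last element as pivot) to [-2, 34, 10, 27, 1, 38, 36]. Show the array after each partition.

Partition 1: pivot=36 at index 5 -> [-2, 34, 10, 27, 1, 36, 38]
Partition 2: pivot=1 at index 1 -> [-2, 1, 10, 27, 34, 36, 38]
Partition 3: pivot=34 at index 4 -> [-2, 1, 10, 27, 34, 36, 38]
Partition 4: pivot=27 at index 3 -> [-2, 1, 10, 27, 34, 36, 38]


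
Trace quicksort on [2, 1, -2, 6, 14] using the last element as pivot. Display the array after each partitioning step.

Partition 1: pivot=14 at index 4 -> [2, 1, -2, 6, 14]
Partition 2: pivot=6 at index 3 -> [2, 1, -2, 6, 14]
Partition 3: pivot=-2 at index 0 -> [-2, 1, 2, 6, 14]
Partition 4: pivot=2 at index 2 -> [-2, 1, 2, 6, 14]


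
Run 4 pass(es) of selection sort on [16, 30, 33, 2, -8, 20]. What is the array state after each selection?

Pass 1: Select minimum -8 at index 4, swap -> [-8, 30, 33, 2, 16, 20]
Pass 2: Select minimum 2 at index 3, swap -> [-8, 2, 33, 30, 16, 20]
Pass 3: Select minimum 16 at index 4, swap -> [-8, 2, 16, 30, 33, 20]
Pass 4: Select minimum 20 at index 5, swap -> [-8, 2, 16, 20, 33, 30]


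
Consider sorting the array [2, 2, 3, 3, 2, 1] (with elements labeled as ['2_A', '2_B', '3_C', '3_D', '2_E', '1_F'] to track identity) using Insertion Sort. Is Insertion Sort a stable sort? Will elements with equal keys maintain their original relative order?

Trace Insertion Sort on the labeled array (the key is the number; the letter only tracks identity):
  Insert 2_B at index 1: [2_A, 2_B, 3_C, 3_D, 2_E, 1_F]
  Insert 3_C at index 2: [2_A, 2_B, 3_C, 3_D, 2_E, 1_F]
  Insert 3_D at index 3: [2_A, 2_B, 3_C, 3_D, 2_E, 1_F]
  Insert 2_E at index 2: [2_A, 2_B, 2_E, 3_C, 3_D, 1_F]
  Insert 1_F at index 0: [1_F, 2_A, 2_B, 2_E, 3_C, 3_D]
Final order: [1_F, 2_A, 2_B, 2_E, 3_C, 3_D]
Equal keys:
  value 2: originally 2_A, 2_B, 2_E; after sorting 2_A, 2_B, 2_E -> order preserved
  value 3: originally 3_C, 3_D; after sorting 3_C, 3_D -> order preserved
All equal keys kept their original relative order. Insertion Sort is stable: elements are shifted only while they are strictly greater than the key, so a key is inserted after any equal elements already placed.
Answer: Stable


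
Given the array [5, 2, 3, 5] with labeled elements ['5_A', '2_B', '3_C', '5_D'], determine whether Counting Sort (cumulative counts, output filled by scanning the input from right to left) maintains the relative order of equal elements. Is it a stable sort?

Trace Counting Sort on the labeled array (the key is the number; the letter only tracks identity):
  Counts for values 0..5: [0, 0, 1, 1, 0, 2]
  Cumulative counts: [0, 0, 1, 2, 2, 4]
  Scan right to left: place 5_D at output index 3
  Scan right to left: place 3_C at output index 1
  Scan right to left: place 2_B at output index 0
  Scan right to left: place 5_A at output index 2
  Output: [2_B, 3_C, 5_A, 5_D]
Equal keys:
  value 5: originally 5_A, 5_D; after sorting 5_A, 5_D -> order preserved
All equal keys kept their original relative order. Counting Sort is stable: scanning the input right to left with decreasing cumulative counts places later duplicates at later output positions.
Answer: Stable


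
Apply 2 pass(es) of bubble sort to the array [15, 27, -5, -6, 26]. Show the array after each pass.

After pass 1: [15, -5, -6, 26, 27] (3 swaps)
After pass 2: [-5, -6, 15, 26, 27] (2 swaps)
Total swaps: 5


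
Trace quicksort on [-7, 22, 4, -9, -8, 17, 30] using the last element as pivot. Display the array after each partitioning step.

Partition 1: pivot=30 at index 6 -> [-7, 22, 4, -9, -8, 17, 30]
Partition 2: pivot=17 at index 4 -> [-7, 4, -9, -8, 17, 22, 30]
Partition 3: pivot=-8 at index 1 -> [-9, -8, -7, 4, 17, 22, 30]
Partition 4: pivot=4 at index 3 -> [-9, -8, -7, 4, 17, 22, 30]


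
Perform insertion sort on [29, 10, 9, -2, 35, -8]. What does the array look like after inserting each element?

First element 29 is already 'sorted'
Insert 10: shifted 1 elements -> [10, 29, 9, -2, 35, -8]
Insert 9: shifted 2 elements -> [9, 10, 29, -2, 35, -8]
Insert -2: shifted 3 elements -> [-2, 9, 10, 29, 35, -8]
Insert 35: shifted 0 elements -> [-2, 9, 10, 29, 35, -8]
Insert -8: shifted 5 elements -> [-8, -2, 9, 10, 29, 35]


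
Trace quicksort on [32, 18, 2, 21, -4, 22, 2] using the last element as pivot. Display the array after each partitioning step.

Partition 1: pivot=2 at index 2 -> [2, -4, 2, 21, 18, 22, 32]
Partition 2: pivot=-4 at index 0 -> [-4, 2, 2, 21, 18, 22, 32]
Partition 3: pivot=32 at index 6 -> [-4, 2, 2, 21, 18, 22, 32]
Partition 4: pivot=22 at index 5 -> [-4, 2, 2, 21, 18, 22, 32]
Partition 5: pivot=18 at index 3 -> [-4, 2, 2, 18, 21, 22, 32]


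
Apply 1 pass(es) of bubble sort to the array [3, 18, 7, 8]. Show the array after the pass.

After pass 1: [3, 7, 8, 18] (2 swaps)
Total swaps: 2


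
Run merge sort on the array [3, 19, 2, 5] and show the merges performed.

Divide and conquer:
  Merge [3] + [19] -> [3, 19]
  Merge [2] + [5] -> [2, 5]
  Merge [3, 19] + [2, 5] -> [2, 3, 5, 19]


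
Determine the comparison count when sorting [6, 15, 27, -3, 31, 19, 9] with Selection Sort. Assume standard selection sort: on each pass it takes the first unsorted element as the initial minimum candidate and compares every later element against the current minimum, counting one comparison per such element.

Pass 1: scan indices 1..6 for the minimum = 6 comparison(s); min is -3, place at index 0 -> [-3, 15, 27, 6, 31, 19, 9]
Pass 2: scan indices 2..6 for the minimum = 5 comparison(s); min is 6, place at index 1 -> [-3, 6, 27, 15, 31, 19, 9]
Pass 3: scan indices 3..6 for the minimum = 4 comparison(s); min is 9, place at index 2 -> [-3, 6, 9, 15, 31, 19, 27]
Pass 4: scan indices 4..6 for the minimum = 3 comparison(s); min is 15, place at index 3 -> [-3, 6, 9, 15, 31, 19, 27]
Pass 5: scan indices 5..6 for the minimum = 2 comparison(s); min is 19, place at index 4 -> [-3, 6, 9, 15, 19, 31, 27]
Pass 6: scan indices 6..6 for the minimum = 1 comparison(s); min is 27, place at index 5 -> [-3, 6, 9, 15, 19, 27, 31]
Selection sort always scans the whole unsorted suffix, so the count is (n-1) + (n-2) + ... + 1 = n(n-1)/2 = 7*6/2 = 21 regardless of the input order.
Total comparisons: 6 + 5 + 4 + 3 + 2 + 1 = 21


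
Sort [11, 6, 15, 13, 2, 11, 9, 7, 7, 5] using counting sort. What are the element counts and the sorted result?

Count array: [0, 0, 1, 0, 0, 1, 1, 2, 0, 1, 0, 2, 0, 1, 0, 1]
(count[i] = number of elements equal to i)
Cumulative count: [0, 0, 1, 1, 1, 2, 3, 5, 5, 6, 6, 8, 8, 9, 9, 10]
Sorted: [2, 5, 6, 7, 7, 9, 11, 11, 13, 15]


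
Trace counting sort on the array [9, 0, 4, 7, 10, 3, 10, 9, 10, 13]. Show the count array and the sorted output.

Count array: [1, 0, 0, 1, 1, 0, 0, 1, 0, 2, 3, 0, 0, 1]
(count[i] = number of elements equal to i)
Cumulative count: [1, 1, 1, 2, 3, 3, 3, 4, 4, 6, 9, 9, 9, 10]
Sorted: [0, 3, 4, 7, 9, 9, 10, 10, 10, 13]


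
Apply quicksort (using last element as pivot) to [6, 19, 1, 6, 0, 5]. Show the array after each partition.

Partition 1: pivot=5 at index 2 -> [1, 0, 5, 6, 19, 6]
Partition 2: pivot=0 at index 0 -> [0, 1, 5, 6, 19, 6]
Partition 3: pivot=6 at index 4 -> [0, 1, 5, 6, 6, 19]
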